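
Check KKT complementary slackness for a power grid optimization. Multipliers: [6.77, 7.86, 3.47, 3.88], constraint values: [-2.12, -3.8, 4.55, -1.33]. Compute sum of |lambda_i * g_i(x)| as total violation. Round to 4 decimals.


KKT complementary slackness check:
lambda_1 * g_1 = 6.77 * -2.12 = -14.3524
lambda_2 * g_2 = 7.86 * -3.8 = -29.868
lambda_3 * g_3 = 3.47 * 4.55 = 15.7885
lambda_4 * g_4 = 3.88 * -1.33 = -5.1604
Total violation = 14.3524 + 29.868 + 15.7885 + 5.1604 = 65.1693


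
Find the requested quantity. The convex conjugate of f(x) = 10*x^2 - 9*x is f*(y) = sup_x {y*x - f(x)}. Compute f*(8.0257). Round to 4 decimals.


f*(y) = sup_x {y*x - a*x^2 - b*x} = sup_x {(y-b)*x - a*x^2}
FOC: (y - b) - 2a*x = 0 => x* = (y - b)/(2a)
x* = (8.0257 + 9)/(2*10) = 0.8513
f*(8.0257) = (y-b)^2/(4a) = (8.0257 + 9)^2/(4*10)
= 289.8745/40 = 7.2469


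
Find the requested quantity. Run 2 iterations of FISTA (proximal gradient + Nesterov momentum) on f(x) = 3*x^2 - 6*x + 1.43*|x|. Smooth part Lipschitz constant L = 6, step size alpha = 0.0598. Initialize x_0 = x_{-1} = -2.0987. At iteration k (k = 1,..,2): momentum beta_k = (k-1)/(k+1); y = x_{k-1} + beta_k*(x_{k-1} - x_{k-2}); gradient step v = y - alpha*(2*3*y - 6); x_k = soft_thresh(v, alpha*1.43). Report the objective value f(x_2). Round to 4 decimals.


FISTA on f(x) = 3*x^2 - 6*x + 1.43*|x|
L = 6, alpha = 0.0598
Iteration 1: beta = 0.0, y = -2.0987 + 0.0*(-2.0987 + 2.0987) = -2.0987
  grad(y) = -18.5922, v = y - alpha*grad = -0.9869
  prox(v) = soft_thresh(-0.9869, 0.0855) = -0.9014
Iteration 2: beta = 0.3333, y = -0.9014 + 0.3333*(-0.9014 + 2.0987) = -0.5023
  grad(y) = -9.0136, v = y - alpha*grad = 0.0367
  prox(v) = soft_thresh(0.0367, 0.0855) = 0.0
f(x_2) = 3*0.0^2 - 6*0.0 + 1.43*|0.0| = 0.0


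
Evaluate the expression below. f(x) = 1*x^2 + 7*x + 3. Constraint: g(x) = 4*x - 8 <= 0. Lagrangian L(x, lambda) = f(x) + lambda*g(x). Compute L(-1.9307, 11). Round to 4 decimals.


Step 1: Evaluate f(x).
f(-1.9307) = 1*(-1.9307)^2 + 7*(-1.9307) + 3 = -6.7873
Step 2: Evaluate g(x).
g(-1.9307) = 4*-1.9307 - 8 = -15.7228
Step 3: Compute Lagrangian.
L = -6.7873 + 11*-15.7228 = -179.7381


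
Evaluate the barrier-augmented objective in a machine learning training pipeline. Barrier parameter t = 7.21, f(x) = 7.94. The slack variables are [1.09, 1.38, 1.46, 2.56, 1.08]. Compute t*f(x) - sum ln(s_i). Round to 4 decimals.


Step 1: Compute log-barrier.
ln values: [0.0862, 0.3221, 0.3784, 0.94, 0.077]
phi = -(0.0862 + 0.3221 + 0.3784 + 0.94 + 0.077) = -1.8037
Step 2: Compute augmented objective.
t*f(x) = 7.21*7.94 = 57.2474
Total = 57.2474 - 1.8037 = 55.4437


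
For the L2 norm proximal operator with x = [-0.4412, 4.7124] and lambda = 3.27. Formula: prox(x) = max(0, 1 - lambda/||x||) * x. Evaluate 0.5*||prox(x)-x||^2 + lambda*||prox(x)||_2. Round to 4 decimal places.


Step 1: Compute ||x||.
||x|| = 4.733
Step 2: Compute scaling factor.
scale = max(0, 1 - 3.27/4.733) = 0.3091
Step 3: prox(x) = [-0.1364, 1.4566]
||prox(x)|| = 1.463
Step 4: Proximal objective.
0.5*||prox-x||^2 = 5.3465
lambda*||prox|| = 4.784
Total = 10.1305


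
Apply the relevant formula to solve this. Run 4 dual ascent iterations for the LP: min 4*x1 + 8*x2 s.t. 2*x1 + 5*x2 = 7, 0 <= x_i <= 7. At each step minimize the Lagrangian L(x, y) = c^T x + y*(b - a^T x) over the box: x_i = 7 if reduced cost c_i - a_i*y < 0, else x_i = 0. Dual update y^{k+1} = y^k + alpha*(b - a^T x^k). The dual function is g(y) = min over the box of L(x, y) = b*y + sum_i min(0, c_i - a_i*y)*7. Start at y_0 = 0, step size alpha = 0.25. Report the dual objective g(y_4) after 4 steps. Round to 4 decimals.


Dual ascent for LP: min 4*x1 + 8*x2, 2*x1 + 5*x2 = 7, 0 <= x_i <= 7
Step 1: y^k = 0.0, reduced costs: (4.0, 8.0)
  x^k = (0.0, 0.0), subgradient = b - a^T x = 7.0
  y^{k+1} = 0.0 + 0.25*7.0 = 1.75
Step 2: y^k = 1.75, reduced costs: (0.5, -0.75)
  x^k = (0.0, 7.0), subgradient = b - a^T x = -28.0
  y^{k+1} = 1.75 + 0.25*-28.0 = -5.25
Step 3: y^k = -5.25, reduced costs: (14.5, 34.25)
  x^k = (0.0, 0.0), subgradient = b - a^T x = 7.0
  y^{k+1} = -5.25 + 0.25*7.0 = -3.5
Step 4: y^k = -3.5, reduced costs: (11.0, 25.5)
  x^k = (0.0, 0.0), subgradient = b - a^T x = 7.0
  y^{k+1} = -3.5 + 0.25*7.0 = -1.75
Dual objective at y_4 = -1.75: reduced costs (7.5, 16.75), box minimizer x = (0.0, 0.0)
g(y_4) = b*y + (c1 - a1*y)*x1 + (c2 - a2*y)*x2 = 7*(-1.75) + 7.5*0.0 + 16.75*0.0 = -12.25 + 0.0 + 0.0 = -12.25


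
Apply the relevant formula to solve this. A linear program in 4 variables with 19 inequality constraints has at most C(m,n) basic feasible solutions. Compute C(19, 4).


Each vertex corresponds to some choice of n active constraints out of m, so the number of vertices is at most C(m, n) = m! / (n!(m-n)!).
m = 19, n = 4
Numerator: 19 * 18 * 17 * 16
Denominator: 4! = 24
C(19, 4) = 3876


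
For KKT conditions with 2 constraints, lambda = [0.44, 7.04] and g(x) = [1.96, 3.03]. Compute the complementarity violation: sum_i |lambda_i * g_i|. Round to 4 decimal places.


KKT complementary slackness check:
lambda_1 * g_1 = 0.44 * 1.96 = 0.8624
lambda_2 * g_2 = 7.04 * 3.03 = 21.3312
Total violation = 0.8624 + 21.3312 = 22.1936


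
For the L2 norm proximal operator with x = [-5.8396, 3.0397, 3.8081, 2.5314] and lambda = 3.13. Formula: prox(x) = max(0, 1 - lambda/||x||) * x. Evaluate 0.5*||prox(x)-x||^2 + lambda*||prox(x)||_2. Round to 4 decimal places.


Step 1: Compute ||x||.
||x|| = 8.0156
Step 2: Compute scaling factor.
scale = max(0, 1 - 3.13/8.0156) = 0.6095
Step 3: prox(x) = [-3.5593, 1.8527, 2.3211, 1.5429]
||prox(x)|| = 4.8856
Step 4: Proximal objective.
0.5*||prox-x||^2 = 4.8985
lambda*||prox|| = 15.2919
Total = 20.1905


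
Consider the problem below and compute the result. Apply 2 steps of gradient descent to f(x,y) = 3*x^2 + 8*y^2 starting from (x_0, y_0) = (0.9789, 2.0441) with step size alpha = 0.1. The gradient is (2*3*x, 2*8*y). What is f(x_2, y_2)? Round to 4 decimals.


Gradient descent on f(x,y) = 3*x^2 + 8*y^2.
Starting point: (0.9789, 2.0441), alpha = 0.1
Step 1: grad_x = 2*3*0.9789 = 5.8734, grad_y = 2*8*2.0441 = 32.7056
  x_1 = 0.9789 - 0.1*5.8734 = 0.3916
  y_1 = 2.0441 - 0.1*32.7056 = -1.2265
Step 2: grad_x = 2*3*0.3916 = 2.3494, grad_y = 2*8*-1.2265 = -19.6234
  x_2 = 0.3916 - 0.1*2.3494 = 0.1566
  y_2 = -1.2265 - 0.1*-19.6234 = 0.7359
f(0.1566, 0.7359) = 3*0.1566^2 + 8*0.7359^2 = 4.4057


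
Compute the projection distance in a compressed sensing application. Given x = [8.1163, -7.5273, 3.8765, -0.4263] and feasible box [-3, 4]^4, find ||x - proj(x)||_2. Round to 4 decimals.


Project each component onto [-3, 4].
clip(8.1163) = 4.0, clip(-7.5273) = -3.0, clip(3.8765) = 3.8765, clip(-0.4263) = -0.4263
Projection = [4.0, -3.0, 3.8765, -0.4263]
Squared diffs: [16.9439, 20.4964, 0.0, 0.0]
Distance = sqrt(37.4403) = 6.1189


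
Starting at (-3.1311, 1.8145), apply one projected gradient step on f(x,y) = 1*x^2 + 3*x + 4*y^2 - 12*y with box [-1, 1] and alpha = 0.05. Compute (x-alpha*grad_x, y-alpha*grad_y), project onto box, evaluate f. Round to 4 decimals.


Step 1: Compute gradient at (-3.1311, 1.8145).
grad_x = 2*1*-3.1311 + 3 = -3.2622
grad_y = 2*4*1.8145 - 12 = 2.516
Step 2: Gradient step.
x_raw = -3.1311 - 0.05*-3.2622 = -2.968
y_raw = 1.8145 - 0.05*2.516 = 1.6887
Step 3: Project onto [-1, 1].
x_proj = clip(-2.968) = -1.0
y_proj = clip(1.6887) = 1.0
Step 4: Evaluate f.
f(-1.0, 1.0) = -10.0


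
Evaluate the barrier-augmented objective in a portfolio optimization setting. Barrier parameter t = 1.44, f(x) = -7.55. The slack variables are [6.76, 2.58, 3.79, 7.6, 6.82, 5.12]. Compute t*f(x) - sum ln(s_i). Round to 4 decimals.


Step 1: Compute log-barrier.
ln values: [1.911, 0.9478, 1.3324, 2.0281, 1.9199, 1.6332]
phi = -(1.911 + 0.9478 + 1.3324 + 2.0281 + 1.9199 + 1.6332) = -9.7723
Step 2: Compute augmented objective.
t*f(x) = 1.44*-7.55 = -10.872
Total = -10.872 - 9.7723 = -20.6443


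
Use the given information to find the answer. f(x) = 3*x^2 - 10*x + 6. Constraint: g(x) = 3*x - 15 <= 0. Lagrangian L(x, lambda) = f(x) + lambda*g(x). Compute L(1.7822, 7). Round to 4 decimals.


Step 1: Evaluate f(x).
f(1.7822) = 3*1.7822^2 - 10*1.7822 + 6 = -2.2933
Step 2: Evaluate g(x).
g(1.7822) = 3*1.7822 - 15 = -9.6534
Step 3: Compute Lagrangian.
L = -2.2933 + 7*-9.6534 = -69.8671


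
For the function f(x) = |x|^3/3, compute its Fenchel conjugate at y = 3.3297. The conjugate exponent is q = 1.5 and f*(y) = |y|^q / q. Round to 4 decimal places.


The conjugate exponent q satisfies 1/p + 1/q = 1.
p = 3, so q = 3/(3 - 1) = 1.5
|y|^q = 3.3297^1.5 = 6.0759
f*(3.3297) = 6.0759 / 1.5 = 4.0506


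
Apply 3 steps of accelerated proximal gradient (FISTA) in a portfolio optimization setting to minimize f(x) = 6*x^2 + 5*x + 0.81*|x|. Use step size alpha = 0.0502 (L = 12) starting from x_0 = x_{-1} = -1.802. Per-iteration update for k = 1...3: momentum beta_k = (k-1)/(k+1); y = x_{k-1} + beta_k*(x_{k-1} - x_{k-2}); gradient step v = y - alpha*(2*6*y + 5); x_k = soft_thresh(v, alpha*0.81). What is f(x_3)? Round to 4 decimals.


FISTA on f(x) = 6*x^2 + 5*x + 0.81*|x|
L = 12, alpha = 0.0502
Iteration 1: beta = 0.0, y = -1.802 + 0.0*(-1.802 + 1.802) = -1.802
  grad(y) = -16.624, v = y - alpha*grad = -0.9675
  prox(v) = soft_thresh(-0.9675, 0.0407) = -0.9268
Iteration 2: beta = 0.3333, y = -0.9268 + 0.3333*(-0.9268 + 1.802) = -0.6351
  grad(y) = -2.621, v = y - alpha*grad = -0.5035
  prox(v) = soft_thresh(-0.5035, 0.0407) = -0.4628
Iteration 3: beta = 0.5, y = -0.4628 + 0.5*(-0.4628 + 0.9268) = -0.2309
  grad(y) = 2.2296, v = y - alpha*grad = -0.3428
  prox(v) = soft_thresh(-0.3428, 0.0407) = -0.3021
f(x_3) = 6*(-0.3021)^2 + 5*(-0.3021) + 0.81*|-0.3021| = -0.7182


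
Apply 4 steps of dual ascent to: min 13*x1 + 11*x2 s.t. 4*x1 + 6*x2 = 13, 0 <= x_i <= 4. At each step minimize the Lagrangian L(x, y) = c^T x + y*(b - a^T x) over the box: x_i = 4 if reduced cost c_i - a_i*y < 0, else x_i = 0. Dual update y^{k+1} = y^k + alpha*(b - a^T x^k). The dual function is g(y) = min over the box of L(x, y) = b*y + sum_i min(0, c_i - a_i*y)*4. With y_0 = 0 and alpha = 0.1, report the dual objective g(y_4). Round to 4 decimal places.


Dual ascent for LP: min 13*x1 + 11*x2, 4*x1 + 6*x2 = 13, 0 <= x_i <= 4
Step 1: y^k = 0.0, reduced costs: (13.0, 11.0)
  x^k = (0.0, 0.0), subgradient = b - a^T x = 13.0
  y^{k+1} = 0.0 + 0.1*13.0 = 1.3
Step 2: y^k = 1.3, reduced costs: (7.8, 3.2)
  x^k = (0.0, 0.0), subgradient = b - a^T x = 13.0
  y^{k+1} = 1.3 + 0.1*13.0 = 2.6
Step 3: y^k = 2.6, reduced costs: (2.6, -4.6)
  x^k = (0.0, 4.0), subgradient = b - a^T x = -11.0
  y^{k+1} = 2.6 + 0.1*-11.0 = 1.5
Step 4: y^k = 1.5, reduced costs: (7.0, 2.0)
  x^k = (0.0, 0.0), subgradient = b - a^T x = 13.0
  y^{k+1} = 1.5 + 0.1*13.0 = 2.8
Dual objective at y_4 = 2.8: reduced costs (1.8, -5.8), box minimizer x = (0.0, 4.0)
g(y_4) = b*y + (c1 - a1*y)*x1 + (c2 - a2*y)*x2 = 13*2.8 + 1.8*0.0 + (-5.8)*4.0 = 36.4 + 0.0 - 23.2 = 13.2


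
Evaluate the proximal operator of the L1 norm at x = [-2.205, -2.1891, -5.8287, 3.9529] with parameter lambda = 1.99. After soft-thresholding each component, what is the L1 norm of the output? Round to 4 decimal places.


Soft-thresholding with lambda = 1.99:
prox(-2.205) = sign(-2.205)*max(|-2.205| - 1.99, 0) = -0.215
prox(-2.1891) = sign(-2.1891)*max(|-2.1891| - 1.99, 0) = -0.1991
prox(-5.8287) = sign(-5.8287)*max(|-5.8287| - 1.99, 0) = -3.8387
prox(3.9529) = sign(3.9529)*max(|3.9529| - 1.99, 0) = 1.9629
prox(x) = [-0.215, -0.1991, -3.8387, 1.9629]
||prox(x)||_1 = 0.215 + 0.1991 + 3.8387 + 1.9629 = 6.2157


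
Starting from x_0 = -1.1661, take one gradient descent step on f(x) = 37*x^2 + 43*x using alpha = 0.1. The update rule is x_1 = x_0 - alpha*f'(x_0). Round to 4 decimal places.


We compute the gradient at x_0 and apply the update.
f'(x) = 74*x + 43
f'(-1.1661) = 74*-1.1661 + 43 = -43.2914
x_1 = -1.1661 - 0.1*-43.2914 = 3.163


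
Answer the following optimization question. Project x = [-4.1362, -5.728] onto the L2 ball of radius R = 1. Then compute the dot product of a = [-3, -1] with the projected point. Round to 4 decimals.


Step 1: Compute ||x|| (intermediates to 6 decimals).
||x|| = sqrt((-4.1362)^2 + (-5.728)^2) = 7.065277
Step 2: Project.
Since ||x|| > R, scale = R/||x|| = 1/7.065277 = 0.141537, proj(x) = scale * x
proj(x) = [-0.585425, -0.810724]
Step 3: Dot product.
a^T * proj(x) = -3*(-0.585425) - 1*(-0.810724) = 2.567


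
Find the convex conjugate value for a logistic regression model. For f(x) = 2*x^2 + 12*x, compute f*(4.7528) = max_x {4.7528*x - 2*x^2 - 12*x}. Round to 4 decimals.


f*(y) = sup_x {y*x - a*x^2 - b*x} = sup_x {(y-b)*x - a*x^2}
FOC: (y - b) - 2a*x = 0 => x* = (y - b)/(2a)
x* = (4.7528 - 12)/(2*2) = -1.8118
f*(4.7528) = (y-b)^2/(4a) = (4.7528 - 12)^2/(4*2)
= 52.5219/8 = 6.5652


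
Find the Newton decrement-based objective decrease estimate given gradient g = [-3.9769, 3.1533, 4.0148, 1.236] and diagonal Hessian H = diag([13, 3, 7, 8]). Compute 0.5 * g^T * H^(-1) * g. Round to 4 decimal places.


Step 1: H is diagonal, so H^(-1) * g = [-0.3059, 1.0511, 0.5735, 0.1545].
Step 2: g^T H^(-1) g = sum_i g_i^2 / H_ii
  = (-3.9769)^2/13 + (3.1533)^2/3 + (4.0148)^2/7 + (1.236)^2/8
  = 1.2166 + 3.3144 + 2.3027 + 0.191 = 7.0247
Step 3: Objective decrease = 0.5 * g^T H^(-1) g = 3.5123


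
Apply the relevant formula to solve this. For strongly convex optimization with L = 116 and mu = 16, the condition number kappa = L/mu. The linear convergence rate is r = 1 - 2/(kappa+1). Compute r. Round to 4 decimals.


Step 1: Compute the condition number.
kappa = L/mu = 116/16 = 7.25
Step 2: Compute the convergence rate.
r = 1 - 2/(kappa + 1) = 1 - 2*mu/(L + mu) = (L - mu)/(L + mu) = 100/132 = 0.7576


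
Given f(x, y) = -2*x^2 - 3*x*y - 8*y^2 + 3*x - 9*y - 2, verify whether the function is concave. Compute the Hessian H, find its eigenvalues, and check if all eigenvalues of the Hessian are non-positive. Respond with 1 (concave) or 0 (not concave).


The Hessian of f(x,y) = -2*x^2 - 3*x*y - 8*y^2 + 3*x - 9*y - 2 is:
H = [[-4, -3], [-3, -16]]
Trace = -4 - 16 = -20
Determinant = -4*-16 - (-3)^2 = 55
Discriminant = (-20)^2 - 4*55 = 180.0
Eigenvalues: lambda_1 = -16.7082, lambda_2 = -3.2918
The function is concave.

1


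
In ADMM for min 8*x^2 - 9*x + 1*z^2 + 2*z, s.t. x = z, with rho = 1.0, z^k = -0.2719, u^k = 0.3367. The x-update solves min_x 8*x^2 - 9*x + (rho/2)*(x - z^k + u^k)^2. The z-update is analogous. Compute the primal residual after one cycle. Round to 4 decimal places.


ADMM iteration with rho = 1.0, z^k = -0.2719, u^k = 0.3367
Step 1: x-update.
Minimize 8*x^2 - 9*x + (1.0/2)*(x + 0.2719 + 0.3367)^2
FOC: (2*8 + 1.0)*x = 9 + 1.0*(-0.2719 - 0.3367)
x^{k+1} = 0.4936
Step 2: z-update.
Minimize 1*z^2 + 2*z + (1.0/2)*(0.4936 - z + 0.3367)^2
FOC: (2*1 + 1.0)*z = -2 + 1.0*(0.4936 + 0.3367)
z^{k+1} = -0.3899
Step 3: u-update.
u^{k+1} = 0.3367 + 0.4936 + 0.3899 = 1.2202
Step 4: Primal residual = |0.4936 + 0.3899| = 0.8835


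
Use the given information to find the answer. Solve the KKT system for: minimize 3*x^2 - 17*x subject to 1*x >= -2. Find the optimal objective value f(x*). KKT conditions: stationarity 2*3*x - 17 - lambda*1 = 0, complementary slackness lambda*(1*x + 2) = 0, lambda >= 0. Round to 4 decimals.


Step 1: Try lambda = 0 (constraint inactive).
Stationarity: 2*3*x - 17 = 0
x* = 17/(2*3) = 17/6 = 2.8333 (rounded; the exact value 17/6 is used below)
Check constraint: 1*2.8333 = 2.8333 >= -2 -- satisfied.
Step 2: Compute optimal value.
f(x*) = 3*(17/6)^2 - 17*(17/6) = -24.0833


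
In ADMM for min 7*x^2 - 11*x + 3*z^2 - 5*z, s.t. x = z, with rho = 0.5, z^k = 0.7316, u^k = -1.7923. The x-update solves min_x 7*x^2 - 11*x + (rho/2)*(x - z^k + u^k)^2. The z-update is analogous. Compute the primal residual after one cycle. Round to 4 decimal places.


ADMM iteration with rho = 0.5, z^k = 0.7316, u^k = -1.7923
Step 1: x-update.
Minimize 7*x^2 - 11*x + (0.5/2)*(x - 0.7316 - 1.7923)^2
FOC: (2*7 + 0.5)*x = 11 + 0.5*(0.7316 + 1.7923)
x^{k+1} = 0.8457
Step 2: z-update.
Minimize 3*z^2 - 5*z + (0.5/2)*(0.8457 - z - 1.7923)^2
FOC: (2*3 + 0.5)*z = 5 + 0.5*(0.8457 - 1.7923)
z^{k+1} = 0.6964
Step 3: u-update.
u^{k+1} = -1.7923 + 0.8457 - 0.6964 = -1.6431
Step 4: Primal residual = |0.8457 - 0.6964| = 0.1492


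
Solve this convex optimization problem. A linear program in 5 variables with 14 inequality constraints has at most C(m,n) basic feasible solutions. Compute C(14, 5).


Each vertex corresponds to some choice of n active constraints out of m, so the number of vertices is at most C(m, n) = m! / (n!(m-n)!).
m = 14, n = 5
Numerator: 14 * 13 * 12 * 11 * 10
Denominator: 5! = 120
C(14, 5) = 2002


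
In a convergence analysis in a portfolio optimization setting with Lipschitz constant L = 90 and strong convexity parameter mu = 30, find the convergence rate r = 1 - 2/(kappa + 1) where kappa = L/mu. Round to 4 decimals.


Step 1: Compute the condition number.
kappa = L/mu = 90/30 = 3.0
Step 2: Compute the convergence rate.
r = 1 - 2/(kappa + 1) = 1 - 2*mu/(L + mu) = (L - mu)/(L + mu) = 60/120 = 0.5


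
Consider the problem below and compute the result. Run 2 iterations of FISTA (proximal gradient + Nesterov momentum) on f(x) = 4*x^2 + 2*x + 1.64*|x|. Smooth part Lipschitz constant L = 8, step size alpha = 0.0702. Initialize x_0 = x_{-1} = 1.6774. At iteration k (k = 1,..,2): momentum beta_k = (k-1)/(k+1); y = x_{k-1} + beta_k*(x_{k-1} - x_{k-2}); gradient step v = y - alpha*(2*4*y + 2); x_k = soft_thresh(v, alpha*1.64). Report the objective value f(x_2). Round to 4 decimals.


FISTA on f(x) = 4*x^2 + 2*x + 1.64*|x|
L = 8, alpha = 0.0702
Iteration 1: beta = 0.0, y = 1.6774 + 0.0*(1.6774 - 1.6774) = 1.6774
  grad(y) = 15.4192, v = y - alpha*grad = 0.595
  prox(v) = soft_thresh(0.595, 0.1151) = 0.4798
Iteration 2: beta = 0.3333, y = 0.4798 + 0.3333*(0.4798 - 1.6774) = 0.0807
  grad(y) = 2.6453, v = y - alpha*grad = -0.105
  prox(v) = soft_thresh(-0.105, 0.1151) = 0.0
f(x_2) = 4*0.0^2 + 2*0.0 + 1.64*|0.0| = 0.0


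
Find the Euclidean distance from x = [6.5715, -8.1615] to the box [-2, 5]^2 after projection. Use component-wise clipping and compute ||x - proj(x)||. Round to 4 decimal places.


Project each component onto [-2, 5].
clip(6.5715) = 5.0, clip(-8.1615) = -2.0
Projection = [5.0, -2.0]
Squared diffs: [2.4696, 37.9641]
Distance = sqrt(40.4337) = 6.3587


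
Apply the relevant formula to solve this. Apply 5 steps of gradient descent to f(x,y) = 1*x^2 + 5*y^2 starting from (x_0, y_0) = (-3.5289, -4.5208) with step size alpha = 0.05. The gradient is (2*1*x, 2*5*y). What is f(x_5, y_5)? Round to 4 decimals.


Gradient descent on f(x,y) = 1*x^2 + 5*y^2.
Starting point: (-3.5289, -4.5208), alpha = 0.05
Step 1: grad_x = 2*1*-3.5289 = -7.0578, grad_y = 2*5*-4.5208 = -45.208
  x_1 = -3.5289 - 0.05*-7.0578 = -3.176
  y_1 = -4.5208 - 0.05*-45.208 = -2.2604
Step 2: grad_x = 2*1*-3.176 = -6.352, grad_y = 2*5*-2.2604 = -22.604
  x_2 = -3.176 - 0.05*-6.352 = -2.8584
  y_2 = -2.2604 - 0.05*-22.604 = -1.1302
Step 3: grad_x = 2*1*-2.8584 = -5.7168, grad_y = 2*5*-1.1302 = -11.302
  x_3 = -2.8584 - 0.05*-5.7168 = -2.5726
  y_3 = -1.1302 - 0.05*-11.302 = -0.5651
Step 4: grad_x = 2*1*-2.5726 = -5.1451, grad_y = 2*5*-0.5651 = -5.651
  x_4 = -2.5726 - 0.05*-5.1451 = -2.3153
  y_4 = -0.5651 - 0.05*-5.651 = -0.2826
Step 5: grad_x = 2*1*-2.3153 = -4.6306, grad_y = 2*5*-0.2826 = -2.8255
  x_5 = -2.3153 - 0.05*-4.6306 = -2.0838
  y_5 = -0.2826 - 0.05*-2.8255 = -0.1413
f(-2.0838, -0.1413) = 1*(-2.0838)^2 + 5*(-0.1413)^2 = 4.4419


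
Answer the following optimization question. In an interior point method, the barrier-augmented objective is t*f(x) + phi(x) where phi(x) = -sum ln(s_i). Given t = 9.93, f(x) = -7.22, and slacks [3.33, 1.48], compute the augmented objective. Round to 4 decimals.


Step 1: Compute log-barrier.
ln values: [1.203, 0.392]
phi = -(1.203 + 0.392) = -1.595
Step 2: Compute augmented objective.
t*f(x) = 9.93*-7.22 = -71.6946
Total = -71.6946 - 1.595 = -73.2896


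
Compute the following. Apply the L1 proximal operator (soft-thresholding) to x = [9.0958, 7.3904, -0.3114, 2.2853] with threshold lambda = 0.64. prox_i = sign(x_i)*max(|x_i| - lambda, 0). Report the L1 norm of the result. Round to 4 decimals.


Soft-thresholding with lambda = 0.64:
prox(9.0958) = sign(9.0958)*max(|9.0958| - 0.64, 0) = 8.4558
prox(7.3904) = sign(7.3904)*max(|7.3904| - 0.64, 0) = 6.7504
prox(-0.3114) = sign(-0.3114)*max(|-0.3114| - 0.64, 0) = 0.0
prox(2.2853) = sign(2.2853)*max(|2.2853| - 0.64, 0) = 1.6453
prox(x) = [8.4558, 6.7504, 0.0, 1.6453]
||prox(x)||_1 = 8.4558 + 6.7504 + 0.0 + 1.6453 = 16.8515


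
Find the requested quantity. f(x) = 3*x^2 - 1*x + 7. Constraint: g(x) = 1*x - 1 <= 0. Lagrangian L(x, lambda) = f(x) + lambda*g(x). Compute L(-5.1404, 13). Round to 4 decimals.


Step 1: Evaluate f(x).
f(-5.1404) = 3*(-5.1404)^2 - 1*(-5.1404) + 7 = 91.4115
Step 2: Evaluate g(x).
g(-5.1404) = 1*-5.1404 - 1 = -6.1404
Step 3: Compute Lagrangian.
L = 91.4115 + 13*-6.1404 = 11.5863


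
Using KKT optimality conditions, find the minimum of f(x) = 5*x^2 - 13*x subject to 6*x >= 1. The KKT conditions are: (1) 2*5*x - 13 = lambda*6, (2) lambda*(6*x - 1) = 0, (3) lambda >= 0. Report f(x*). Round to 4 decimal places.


Step 1: Try lambda = 0 (constraint inactive).
Stationarity: 2*5*x - 13 = 0
x* = 13/(2*5) = 1.3
Check constraint: 6*1.3 = 7.8 >= 1 -- satisfied.
Step 2: Compute optimal value.
f(x*) = 5*1.3^2 - 13*1.3 = -8.45


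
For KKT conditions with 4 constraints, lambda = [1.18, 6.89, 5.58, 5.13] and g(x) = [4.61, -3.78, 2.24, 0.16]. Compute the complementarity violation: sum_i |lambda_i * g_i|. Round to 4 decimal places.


KKT complementary slackness check:
lambda_1 * g_1 = 1.18 * 4.61 = 5.4398
lambda_2 * g_2 = 6.89 * -3.78 = -26.0442
lambda_3 * g_3 = 5.58 * 2.24 = 12.4992
lambda_4 * g_4 = 5.13 * 0.16 = 0.8208
Total violation = 5.4398 + 26.0442 + 12.4992 + 0.8208 = 44.804


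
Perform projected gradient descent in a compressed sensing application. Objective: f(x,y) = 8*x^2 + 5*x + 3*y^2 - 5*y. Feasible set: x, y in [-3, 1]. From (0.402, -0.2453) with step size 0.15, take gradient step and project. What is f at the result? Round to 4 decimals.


Step 1: Compute gradient at (0.402, -0.2453).
grad_x = 2*8*0.402 + 5 = 11.432
grad_y = 2*3*-0.2453 - 5 = -6.4718
Step 2: Gradient step.
x_raw = 0.402 - 0.15*11.432 = -1.3128
y_raw = -0.2453 - 0.15*-6.4718 = 0.7255
Step 3: Project onto [-3, 1].
x_proj = clip(-1.3128) = -1.3128
y_proj = clip(0.7255) = 0.7255
Step 4: Evaluate f.
f(-1.3128, 0.7255) = 5.1751


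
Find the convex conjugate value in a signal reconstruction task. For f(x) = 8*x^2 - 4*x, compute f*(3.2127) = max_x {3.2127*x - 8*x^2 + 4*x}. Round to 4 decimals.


f*(y) = sup_x {y*x - a*x^2 - b*x} = sup_x {(y-b)*x - a*x^2}
FOC: (y - b) - 2a*x = 0 => x* = (y - b)/(2a)
x* = (3.2127 + 4)/(2*8) = 0.4508
f*(3.2127) = (y-b)^2/(4a) = (3.2127 + 4)^2/(4*8)
= 52.023/32 = 1.6257


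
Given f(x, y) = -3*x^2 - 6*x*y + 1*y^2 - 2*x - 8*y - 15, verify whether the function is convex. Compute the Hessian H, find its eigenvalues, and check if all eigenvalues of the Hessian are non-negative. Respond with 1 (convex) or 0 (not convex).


The Hessian of f(x,y) = -3*x^2 - 6*x*y + 1*y^2 - 2*x - 8*y - 15 is:
H = [[-6, -6], [-6, 2]]
Trace = -6 + 2 = -4
Determinant = -6*2 - (-6)^2 = -48
Discriminant = (-4)^2 - 4*-48 = 208.0
Eigenvalues: lambda_1 = -9.2111, lambda_2 = 5.2111
The function is not convex.

0


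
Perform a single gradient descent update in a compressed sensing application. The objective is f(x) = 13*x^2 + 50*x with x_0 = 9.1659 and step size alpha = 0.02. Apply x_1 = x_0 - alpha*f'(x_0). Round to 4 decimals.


We compute the gradient at x_0 and apply the update.
f'(x) = 26*x + 50
f'(9.1659) = 26*9.1659 + 50 = 288.3134
x_1 = 9.1659 - 0.02*288.3134 = 3.3996


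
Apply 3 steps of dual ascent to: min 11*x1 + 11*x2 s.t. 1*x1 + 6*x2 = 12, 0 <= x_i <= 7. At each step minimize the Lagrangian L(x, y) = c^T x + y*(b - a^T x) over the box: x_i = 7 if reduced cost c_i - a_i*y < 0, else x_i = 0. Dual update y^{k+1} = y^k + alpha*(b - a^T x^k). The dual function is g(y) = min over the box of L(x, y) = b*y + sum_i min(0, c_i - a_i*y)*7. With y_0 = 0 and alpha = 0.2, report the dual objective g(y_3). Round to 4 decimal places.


Dual ascent for LP: min 11*x1 + 11*x2, 1*x1 + 6*x2 = 12, 0 <= x_i <= 7
Step 1: y^k = 0.0, reduced costs: (11.0, 11.0)
  x^k = (0.0, 0.0), subgradient = b - a^T x = 12.0
  y^{k+1} = 0.0 + 0.2*12.0 = 2.4
Step 2: y^k = 2.4, reduced costs: (8.6, -3.4)
  x^k = (0.0, 7.0), subgradient = b - a^T x = -30.0
  y^{k+1} = 2.4 + 0.2*-30.0 = -3.6
Step 3: y^k = -3.6, reduced costs: (14.6, 32.6)
  x^k = (0.0, 0.0), subgradient = b - a^T x = 12.0
  y^{k+1} = -3.6 + 0.2*12.0 = -1.2
Dual objective at y_3 = -1.2: reduced costs (12.2, 18.2), box minimizer x = (0.0, 0.0)
g(y_3) = b*y + (c1 - a1*y)*x1 + (c2 - a2*y)*x2 = 12*(-1.2) + 12.2*0.0 + 18.2*0.0 = -14.4 + 0.0 + 0.0 = -14.4


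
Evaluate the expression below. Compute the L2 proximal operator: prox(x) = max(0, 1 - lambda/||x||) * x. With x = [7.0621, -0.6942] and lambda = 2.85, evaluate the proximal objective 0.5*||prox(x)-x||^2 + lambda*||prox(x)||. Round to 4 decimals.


Step 1: Compute ||x||.
||x|| = 7.0961
Step 2: Compute scaling factor.
scale = max(0, 1 - 2.85/7.0961) = 0.5984
Step 3: prox(x) = [4.2258, -0.4154]
||prox(x)|| = 4.2461
Step 4: Proximal objective.
0.5*||prox-x||^2 = 4.0613
lambda*||prox|| = 12.1014
Total = 16.1627


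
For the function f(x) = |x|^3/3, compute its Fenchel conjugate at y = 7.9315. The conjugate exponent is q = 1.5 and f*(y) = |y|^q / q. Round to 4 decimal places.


The conjugate exponent q satisfies 1/p + 1/q = 1.
p = 3, so q = 3/(3 - 1) = 1.5
|y|^q = 7.9315^1.5 = 22.3374
f*(7.9315) = 22.3374 / 1.5 = 14.8916


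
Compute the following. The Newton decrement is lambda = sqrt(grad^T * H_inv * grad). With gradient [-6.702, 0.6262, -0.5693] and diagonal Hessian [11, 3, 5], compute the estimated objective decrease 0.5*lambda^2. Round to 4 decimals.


Step 1: H is diagonal, so H^(-1) * g = [-0.6093, 0.2087, -0.1139].
Step 2: g^T H^(-1) g = sum_i g_i^2 / H_ii
  = (-6.702)^2/11 + (0.6262)^2/3 + (-0.5693)^2/5
  = 4.0833 + 0.1307 + 0.0648 = 4.2789
Step 3: Objective decrease = 0.5 * g^T H^(-1) g = 2.1394


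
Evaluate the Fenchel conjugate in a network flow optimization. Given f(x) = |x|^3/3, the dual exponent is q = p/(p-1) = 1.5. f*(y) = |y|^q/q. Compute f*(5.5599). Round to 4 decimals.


The conjugate exponent q satisfies 1/p + 1/q = 1.
p = 3, so q = 3/(3 - 1) = 1.5
|y|^q = 5.5599^1.5 = 13.1099
f*(5.5599) = 13.1099 / 1.5 = 8.74


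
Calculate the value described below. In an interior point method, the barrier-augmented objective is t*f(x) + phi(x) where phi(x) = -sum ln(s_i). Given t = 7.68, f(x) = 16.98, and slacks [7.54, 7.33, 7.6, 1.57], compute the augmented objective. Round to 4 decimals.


Step 1: Compute log-barrier.
ln values: [2.0202, 1.992, 2.0281, 0.4511]
phi = -(2.0202 + 1.992 + 2.0281 + 0.4511) = -6.4914
Step 2: Compute augmented objective.
t*f(x) = 7.68*16.98 = 130.4064
Total = 130.4064 - 6.4914 = 123.915


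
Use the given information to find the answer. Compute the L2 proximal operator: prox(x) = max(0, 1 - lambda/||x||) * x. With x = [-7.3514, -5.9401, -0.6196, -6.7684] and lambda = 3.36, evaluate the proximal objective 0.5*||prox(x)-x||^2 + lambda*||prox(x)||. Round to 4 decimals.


Step 1: Compute ||x||.
||x|| = 11.6414
Step 2: Compute scaling factor.
scale = max(0, 1 - 3.36/11.6414) = 0.7114
Step 3: prox(x) = [-5.2296, -4.2256, -0.4408, -4.8149]
||prox(x)|| = 8.2814
Step 4: Proximal objective.
0.5*||prox-x||^2 = 5.6448
lambda*||prox|| = 27.8255
Total = 33.4704


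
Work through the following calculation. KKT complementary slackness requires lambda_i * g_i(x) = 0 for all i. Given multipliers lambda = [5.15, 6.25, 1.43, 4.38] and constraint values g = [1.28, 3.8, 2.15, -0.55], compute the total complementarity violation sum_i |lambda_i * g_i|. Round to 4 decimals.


KKT complementary slackness check:
lambda_1 * g_1 = 5.15 * 1.28 = 6.592
lambda_2 * g_2 = 6.25 * 3.8 = 23.75
lambda_3 * g_3 = 1.43 * 2.15 = 3.0745
lambda_4 * g_4 = 4.38 * -0.55 = -2.409
Total violation = 6.592 + 23.75 + 3.0745 + 2.409 = 35.8255


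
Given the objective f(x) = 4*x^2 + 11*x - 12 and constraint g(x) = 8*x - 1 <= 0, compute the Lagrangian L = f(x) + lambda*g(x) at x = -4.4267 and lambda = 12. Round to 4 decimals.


Step 1: Evaluate f(x).
f(-4.4267) = 4*(-4.4267)^2 + 11*(-4.4267) - 12 = 17.689
Step 2: Evaluate g(x).
g(-4.4267) = 8*-4.4267 - 1 = -36.4136
Step 3: Compute Lagrangian.
L = 17.689 + 12*-36.4136 = -419.2742


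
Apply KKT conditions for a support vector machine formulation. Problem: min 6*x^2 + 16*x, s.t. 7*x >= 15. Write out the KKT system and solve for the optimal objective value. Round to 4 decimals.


Step 1: Try lambda = 0 (constraint inactive).
x_unc = -16/(2*6) = -1.3333
Check: 7*-1.3333 = -9.3331 < 15 -- violated!
Step 2: Constraint must be active: 7*x = 15
x* = 15/7 = 2.1429 (rounded; the exact value 15/7 is used below)
lambda = (2*6*(15/7) + 16)/7 = 5.9592
Step 3: Compute optimal value.
f(x*) = 6*(15/7)^2 + 16*(15/7) = 61.8367


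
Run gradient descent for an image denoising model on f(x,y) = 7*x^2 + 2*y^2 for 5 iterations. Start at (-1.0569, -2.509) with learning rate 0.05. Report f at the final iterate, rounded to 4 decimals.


Gradient descent on f(x,y) = 7*x^2 + 2*y^2.
Starting point: (-1.0569, -2.509), alpha = 0.05
Step 1: grad_x = 2*7*-1.0569 = -14.7966, grad_y = 2*2*-2.509 = -10.036
  x_1 = -1.0569 - 0.05*-14.7966 = -0.3171
  y_1 = -2.509 - 0.05*-10.036 = -2.0072
Step 2: grad_x = 2*7*-0.3171 = -4.439, grad_y = 2*2*-2.0072 = -8.0288
  x_2 = -0.3171 - 0.05*-4.439 = -0.0951
  y_2 = -2.0072 - 0.05*-8.0288 = -1.6058
Step 3: grad_x = 2*7*-0.0951 = -1.3317, grad_y = 2*2*-1.6058 = -6.423
  x_3 = -0.0951 - 0.05*-1.3317 = -0.0285
  y_3 = -1.6058 - 0.05*-6.423 = -1.2846
Step 4: grad_x = 2*7*-0.0285 = -0.3995, grad_y = 2*2*-1.2846 = -5.1384
  x_4 = -0.0285 - 0.05*-0.3995 = -0.0086
  y_4 = -1.2846 - 0.05*-5.1384 = -1.0277
Step 5: grad_x = 2*7*-0.0086 = -0.1199, grad_y = 2*2*-1.0277 = -4.1107
  x_5 = -0.0086 - 0.05*-0.1199 = -0.0026
  y_5 = -1.0277 - 0.05*-4.1107 = -0.8221
f(-0.0026, -0.8221) = 7*(-0.0026)^2 + 2*(-0.8221)^2 = 1.3519


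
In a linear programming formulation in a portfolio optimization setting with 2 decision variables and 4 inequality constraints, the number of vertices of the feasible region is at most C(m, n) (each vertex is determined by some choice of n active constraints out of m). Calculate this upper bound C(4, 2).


Each vertex corresponds to some choice of n active constraints out of m, so the number of vertices is at most C(m, n) = m! / (n!(m-n)!).
m = 4, n = 2
Numerator: 4 * 3
Denominator: 2! = 2
C(4, 2) = 6


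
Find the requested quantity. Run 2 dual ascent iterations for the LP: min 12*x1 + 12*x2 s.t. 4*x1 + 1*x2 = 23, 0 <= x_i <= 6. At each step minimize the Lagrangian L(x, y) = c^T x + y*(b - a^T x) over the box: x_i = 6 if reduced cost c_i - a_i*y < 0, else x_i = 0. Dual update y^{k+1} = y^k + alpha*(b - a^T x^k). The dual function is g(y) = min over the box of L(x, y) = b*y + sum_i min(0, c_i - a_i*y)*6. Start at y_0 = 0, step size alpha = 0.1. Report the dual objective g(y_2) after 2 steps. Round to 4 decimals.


Dual ascent for LP: min 12*x1 + 12*x2, 4*x1 + 1*x2 = 23, 0 <= x_i <= 6
Step 1: y^k = 0.0, reduced costs: (12.0, 12.0)
  x^k = (0.0, 0.0), subgradient = b - a^T x = 23.0
  y^{k+1} = 0.0 + 0.1*23.0 = 2.3
Step 2: y^k = 2.3, reduced costs: (2.8, 9.7)
  x^k = (0.0, 0.0), subgradient = b - a^T x = 23.0
  y^{k+1} = 2.3 + 0.1*23.0 = 4.6
Dual objective at y_2 = 4.6: reduced costs (-6.4, 7.4), box minimizer x = (6.0, 0.0)
g(y_2) = b*y + (c1 - a1*y)*x1 + (c2 - a2*y)*x2 = 23*4.6 + (-6.4)*6.0 + 7.4*0.0 = 105.8 - 38.4 + 0.0 = 67.4


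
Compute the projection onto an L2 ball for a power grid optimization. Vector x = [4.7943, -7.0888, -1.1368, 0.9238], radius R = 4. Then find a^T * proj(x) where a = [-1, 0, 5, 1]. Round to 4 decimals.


Step 1: Compute ||x|| (intermediates to 6 decimals).
||x|| = sqrt(4.7943^2 + (-7.0888)^2 + (-1.1368)^2 + 0.9238^2) = 8.682288
Step 2: Project.
Since ||x|| > R, scale = R/||x|| = 4/8.682288 = 0.460708, proj(x) = scale * x
proj(x) = [2.208772, -3.265867, -0.523733, 0.425602]
Step 3: Dot product.
a^T * proj(x) = -1*2.208772 + 0*(-3.265867) + 5*(-0.523733) + 1*0.425602 = -4.4018


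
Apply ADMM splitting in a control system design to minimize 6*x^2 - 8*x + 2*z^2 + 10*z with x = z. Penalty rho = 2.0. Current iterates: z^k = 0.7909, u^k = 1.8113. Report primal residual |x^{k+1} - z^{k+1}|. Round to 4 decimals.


ADMM iteration with rho = 2.0, z^k = 0.7909, u^k = 1.8113
Step 1: x-update.
Minimize 6*x^2 - 8*x + (2.0/2)*(x - 0.7909 + 1.8113)^2
FOC: (2*6 + 2.0)*x = 8 + 2.0*(0.7909 - 1.8113)
x^{k+1} = 0.4257
Step 2: z-update.
Minimize 2*z^2 + 10*z + (2.0/2)*(0.4257 - z + 1.8113)^2
FOC: (2*2 + 2.0)*z = -10 + 2.0*(0.4257 + 1.8113)
z^{k+1} = -0.921
Step 3: u-update.
u^{k+1} = 1.8113 + 0.4257 + 0.921 = 3.158
Step 4: Primal residual = |0.4257 + 0.921| = 1.3467


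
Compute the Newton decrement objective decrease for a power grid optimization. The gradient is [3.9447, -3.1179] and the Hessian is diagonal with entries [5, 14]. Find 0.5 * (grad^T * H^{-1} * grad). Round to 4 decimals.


Step 1: H is diagonal, so H^(-1) * g = [0.7889, -0.2227].
Step 2: g^T H^(-1) g = sum_i g_i^2 / H_ii
  = (3.9447)^2/5 + (-3.1179)^2/14
  = 3.1121 + 0.6944 = 3.8065
Step 3: Objective decrease = 0.5 * g^T H^(-1) g = 1.9033


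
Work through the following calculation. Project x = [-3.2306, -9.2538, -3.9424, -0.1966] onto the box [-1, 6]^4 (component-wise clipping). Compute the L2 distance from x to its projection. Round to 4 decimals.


Project each component onto [-1, 6].
clip(-3.2306) = -1.0, clip(-9.2538) = -1.0, clip(-3.9424) = -1.0, clip(-0.1966) = -0.1966
Projection = [-1.0, -1.0, -1.0, -0.1966]
Squared diffs: [4.9756, 68.1252, 8.6577, 0.0]
Distance = sqrt(81.7585) = 9.042


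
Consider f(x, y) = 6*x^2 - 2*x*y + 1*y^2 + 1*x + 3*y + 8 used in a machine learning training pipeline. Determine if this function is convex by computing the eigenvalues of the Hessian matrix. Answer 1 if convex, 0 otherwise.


The Hessian of f(x,y) = 6*x^2 - 2*x*y + 1*y^2 + 1*x + 3*y + 8 is:
H = [[12, -2], [-2, 2]]
Trace = 12 + 2 = 14
Determinant = 12*2 - (-2)^2 = 20
Discriminant = (14)^2 - 4*20 = 116.0
Eigenvalues: lambda_1 = 1.6148, lambda_2 = 12.3852
The function is convex.

1


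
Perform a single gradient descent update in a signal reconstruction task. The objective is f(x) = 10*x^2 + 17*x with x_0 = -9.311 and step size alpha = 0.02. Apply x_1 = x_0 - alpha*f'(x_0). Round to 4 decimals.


We compute the gradient at x_0 and apply the update.
f'(x) = 20*x + 17
f'(-9.311) = 20*-9.311 + 17 = -169.22
x_1 = -9.311 - 0.02*-169.22 = -5.9266


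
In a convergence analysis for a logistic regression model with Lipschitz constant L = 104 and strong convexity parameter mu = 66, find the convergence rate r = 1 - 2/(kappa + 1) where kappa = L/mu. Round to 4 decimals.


Step 1: Compute the condition number.
kappa = L/mu = 104/66 = 1.5758
Step 2: Compute the convergence rate.
r = 1 - 2/(kappa + 1) = 1 - 2*mu/(L + mu) = (L - mu)/(L + mu) = 38/170 = 0.2235


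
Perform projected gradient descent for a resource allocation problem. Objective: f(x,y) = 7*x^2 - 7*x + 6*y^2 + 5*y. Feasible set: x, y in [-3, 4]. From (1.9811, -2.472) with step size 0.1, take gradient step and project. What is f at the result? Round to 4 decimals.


Step 1: Compute gradient at (1.9811, -2.472).
grad_x = 2*7*1.9811 - 7 = 20.7354
grad_y = 2*6*-2.472 + 5 = -24.664
Step 2: Gradient step.
x_raw = 1.9811 - 0.1*20.7354 = -0.0924
y_raw = -2.472 - 0.1*-24.664 = -0.0056
Step 3: Project onto [-3, 4].
x_proj = clip(-0.0924) = -0.0924
y_proj = clip(-0.0056) = -0.0056
Step 4: Evaluate f.
f(-0.0924, -0.0056) = 0.6791


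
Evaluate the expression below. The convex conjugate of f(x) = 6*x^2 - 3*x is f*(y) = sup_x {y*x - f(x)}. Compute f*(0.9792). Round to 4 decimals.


f*(y) = sup_x {y*x - a*x^2 - b*x} = sup_x {(y-b)*x - a*x^2}
FOC: (y - b) - 2a*x = 0 => x* = (y - b)/(2a)
x* = (0.9792 + 3)/(2*6) = 0.3316
f*(0.9792) = (y-b)^2/(4a) = (0.9792 + 3)^2/(4*6)
= 15.834/24 = 0.6598


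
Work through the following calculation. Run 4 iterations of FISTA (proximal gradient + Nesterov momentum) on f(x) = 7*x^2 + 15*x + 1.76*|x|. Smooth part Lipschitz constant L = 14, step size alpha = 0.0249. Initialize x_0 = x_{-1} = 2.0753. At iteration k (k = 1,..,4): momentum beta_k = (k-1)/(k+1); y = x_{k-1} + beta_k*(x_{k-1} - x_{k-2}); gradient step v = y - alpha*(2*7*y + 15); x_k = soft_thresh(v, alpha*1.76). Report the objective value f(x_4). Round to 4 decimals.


FISTA on f(x) = 7*x^2 + 15*x + 1.76*|x|
L = 14, alpha = 0.0249
Iteration 1: beta = 0.0, y = 2.0753 + 0.0*(2.0753 - 2.0753) = 2.0753
  grad(y) = 44.0542, v = y - alpha*grad = 0.9784
  prox(v) = soft_thresh(0.9784, 0.0438) = 0.9345
Iteration 2: beta = 0.3333, y = 0.9345 + 0.3333*(0.9345 - 2.0753) = 0.5543
  grad(y) = 22.7598, v = y - alpha*grad = -0.0124
  prox(v) = soft_thresh(-0.0124, 0.0438) = 0.0
Iteration 3: beta = 0.5, y = 0.0 + 0.5*(0.0 - 0.9345) = -0.4673
  grad(y) = 8.4583, v = y - alpha*grad = -0.6779
  prox(v) = soft_thresh(-0.6779, 0.0438) = -0.6341
Iteration 4: beta = 0.6, y = -0.6341 + 0.6*(-0.6341 - 0.0) = -1.0145
  grad(y) = 0.7973, v = y - alpha*grad = -1.0343
  prox(v) = soft_thresh(-1.0343, 0.0438) = -0.9905
f(x_4) = 7*(-0.9905)^2 + 15*(-0.9905) + 1.76*|-0.9905| = -6.2466


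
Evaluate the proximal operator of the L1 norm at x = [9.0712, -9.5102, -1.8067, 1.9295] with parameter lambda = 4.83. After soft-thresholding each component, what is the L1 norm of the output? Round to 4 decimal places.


Soft-thresholding with lambda = 4.83:
prox(9.0712) = sign(9.0712)*max(|9.0712| - 4.83, 0) = 4.2412
prox(-9.5102) = sign(-9.5102)*max(|-9.5102| - 4.83, 0) = -4.6802
prox(-1.8067) = sign(-1.8067)*max(|-1.8067| - 4.83, 0) = 0.0
prox(1.9295) = sign(1.9295)*max(|1.9295| - 4.83, 0) = 0.0
prox(x) = [4.2412, -4.6802, 0.0, 0.0]
||prox(x)||_1 = 4.2412 + 4.6802 + 0.0 + 0.0 = 8.9214


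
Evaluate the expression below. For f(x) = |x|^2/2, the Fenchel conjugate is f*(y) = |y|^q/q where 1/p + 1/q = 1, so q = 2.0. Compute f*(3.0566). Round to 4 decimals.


The conjugate exponent q satisfies 1/p + 1/q = 1.
p = 2, so q = 2/(2 - 1) = 2.0
|y|^q = 3.0566^2.0 = 9.3428
f*(3.0566) = 9.3428 / 2.0 = 4.6714


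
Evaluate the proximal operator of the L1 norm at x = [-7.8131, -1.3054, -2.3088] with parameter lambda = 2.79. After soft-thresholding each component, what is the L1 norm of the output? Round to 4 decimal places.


Soft-thresholding with lambda = 2.79:
prox(-7.8131) = sign(-7.8131)*max(|-7.8131| - 2.79, 0) = -5.0231
prox(-1.3054) = sign(-1.3054)*max(|-1.3054| - 2.79, 0) = 0.0
prox(-2.3088) = sign(-2.3088)*max(|-2.3088| - 2.79, 0) = 0.0
prox(x) = [-5.0231, 0.0, 0.0]
||prox(x)||_1 = 5.0231 + 0.0 + 0.0 = 5.0231


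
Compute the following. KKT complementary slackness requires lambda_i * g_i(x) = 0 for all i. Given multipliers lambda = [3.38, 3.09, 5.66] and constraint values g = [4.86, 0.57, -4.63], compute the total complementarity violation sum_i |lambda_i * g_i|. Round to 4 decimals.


KKT complementary slackness check:
lambda_1 * g_1 = 3.38 * 4.86 = 16.4268
lambda_2 * g_2 = 3.09 * 0.57 = 1.7613
lambda_3 * g_3 = 5.66 * -4.63 = -26.2058
Total violation = 16.4268 + 1.7613 + 26.2058 = 44.3939


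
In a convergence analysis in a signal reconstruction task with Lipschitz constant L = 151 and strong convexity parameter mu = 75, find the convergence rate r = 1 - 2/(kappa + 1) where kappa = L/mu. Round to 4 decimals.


Step 1: Compute the condition number.
kappa = L/mu = 151/75 = 2.0133
Step 2: Compute the convergence rate.
r = 1 - 2/(kappa + 1) = 1 - 2*mu/(L + mu) = (L - mu)/(L + mu) = 76/226 = 0.3363


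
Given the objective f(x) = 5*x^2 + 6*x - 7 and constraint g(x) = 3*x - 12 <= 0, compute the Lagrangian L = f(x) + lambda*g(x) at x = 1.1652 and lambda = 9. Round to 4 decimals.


Step 1: Evaluate f(x).
f(1.1652) = 5*1.1652^2 + 6*1.1652 - 7 = 6.7797
Step 2: Evaluate g(x).
g(1.1652) = 3*1.1652 - 12 = -8.5044
Step 3: Compute Lagrangian.
L = 6.7797 + 9*-8.5044 = -69.7599
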